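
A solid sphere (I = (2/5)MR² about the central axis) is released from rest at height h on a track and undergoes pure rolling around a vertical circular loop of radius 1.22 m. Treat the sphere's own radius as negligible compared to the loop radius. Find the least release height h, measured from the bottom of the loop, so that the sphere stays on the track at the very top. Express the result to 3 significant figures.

h_min ≈ 3.29 m

For this body I = (2/5)MR², i.e. k = I/(MR²) = 0.4.
At the top of the loop, the minimum-contact condition is Mg = Mv_top²/r, so v_top² = gr.
With ω = v/R, the kinetic energy at speed v is ½(1+k)Mv² = (7/10)Mv².
Energy conservation from release (height h) to the top (height 2r): Mgh = Mg(2r) + (7/10)M·gr.
Thus h_min = 2r + (1+k)r/2 = r(2 + 1.4/2) = 1.22 × 2.7 ≈ 3.29 m.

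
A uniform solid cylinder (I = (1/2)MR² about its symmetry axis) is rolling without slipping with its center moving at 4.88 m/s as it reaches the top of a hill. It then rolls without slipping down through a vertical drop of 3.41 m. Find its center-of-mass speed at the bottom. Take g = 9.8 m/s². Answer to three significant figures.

Here I = (1/2)MR², so the shape factor k = I/(MR²) = 0.5.
Pure rolling means v = ωR; then KE = ½Mv² + ½I(v/R)² = ½(1+k)Mv² = (3/4)Mv².
Conserving energy between top and bottom: (3/4)Mv² = (3/4)Mv₀² + Mgh, hence v² = v₀² + 2gh/(1+k).
v = √(4.88² + 2×9.8×3.41/1.5) = √68.37 ≈ 8.27 m/s.

v ≈ 8.27 m/s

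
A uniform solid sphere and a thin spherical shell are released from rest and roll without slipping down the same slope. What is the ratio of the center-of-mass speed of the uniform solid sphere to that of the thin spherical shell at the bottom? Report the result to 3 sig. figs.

Each satisfies Mgh = ½(1+k)Mv² with k = I/(MR²), so v ∝ 1/√(1+k).
For the uniform solid sphere k = 0.4; for the thin spherical shell k = 2/3.
v₁/v₂ = √((1+k₂)/(1+k₁)) = √(1.667/1.4) ≈ 1.09.

v_ratio ≈ 1.09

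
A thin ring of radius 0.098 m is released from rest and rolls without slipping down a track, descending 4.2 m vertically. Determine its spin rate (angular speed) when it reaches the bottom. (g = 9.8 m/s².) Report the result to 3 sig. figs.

For this body I = MR², i.e. k = I/(MR²) = 1.
Rolling without slipping gives ω = v/R, so the total kinetic energy is ½Mv² + ½Iω² = ½(1+k)Mv² = Mv².
Energy conservation Mgh = ½(1+k)Mv² gives v = √(2gh/(1+k)) = √(2 × 9.8 × 4.2 / 2) = 6.416 m/s.
Then ω = v/R = 6.416 / 0.098 ≈ 65.5 rad/s.

ω ≈ 65.5 rad/s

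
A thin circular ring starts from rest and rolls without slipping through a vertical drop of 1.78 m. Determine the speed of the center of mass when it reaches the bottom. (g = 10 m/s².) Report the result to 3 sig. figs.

v ≈ 4.22 m/s

With I = MR², the ratio k = I/(MR²) is 1.
Pure rolling means v = ωR; then KE = ½Mv² + ½I(v/R)² = ½(1+k)Mv² = Mv².
Energy conservation: Mgh = Mv², so v = √(2gh/(1+k)) = √(2 × 10 × 1.78 / 2) ≈ 4.22 m/s.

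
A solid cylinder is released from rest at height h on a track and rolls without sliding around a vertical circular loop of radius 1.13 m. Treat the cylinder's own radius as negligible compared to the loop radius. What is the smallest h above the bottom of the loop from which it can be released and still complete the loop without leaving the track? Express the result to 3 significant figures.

h_min ≈ 3.11 m

Here I = (1/2)MR², so the shape factor k = I/(MR²) = 0.5.
At the top, contact is just lost when gravity alone supplies the centripetal force: Mg = Mv_top²/r, i.e. v_top² = gr.
With ω = v/R, the kinetic energy at speed v is ½(1+k)Mv² = (3/4)Mv².
Energy conservation from release (height h) to the top (height 2r): Mgh = Mg(2r) + (3/4)M·gr.
Thus h_min = 2r + (1+k)r/2 = r(2 + 1.5/2) = 1.13 × 2.75 ≈ 3.11 m.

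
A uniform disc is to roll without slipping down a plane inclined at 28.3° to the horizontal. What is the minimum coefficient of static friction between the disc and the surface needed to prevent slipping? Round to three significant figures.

μ_min ≈ 0.179

For this body I = (1/2)MR², i.e. k = I/(MR²) = 0.5.
Translational: Mg sinθ − f = Ma. Rotational about the CM: fR = Iα = kMRa, so f = kMa.
These give a = g sinθ/(1+k) and the required friction f = kMg sinθ/(1+k).
The normal force is N = Mg cosθ, so μ_min = f/N = k tanθ/(1+k).
μ_min = 0.5 × tan28.3° / 1.5 ≈ 0.179.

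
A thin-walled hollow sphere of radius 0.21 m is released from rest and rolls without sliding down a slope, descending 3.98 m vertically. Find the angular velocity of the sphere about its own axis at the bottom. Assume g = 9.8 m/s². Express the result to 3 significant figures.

With I = (2/3)MR², the ratio k = I/(MR²) is 2/3.
The rolling condition ω = v/R makes the rotational term ½I(v/R)² = ½kMv², so KE_total = ½(1+k)Mv² = (5/6)Mv².
Energy conservation Mgh = ½(1+k)Mv² gives v = √(2gh/(1+k)) = √(2 × 9.8 × 3.98 / 1.667) = 6.841 m/s.
The angular speed follows from ω = v/R = 6.841/0.21 ≈ 32.6 rad/s.

ω ≈ 32.6 rad/s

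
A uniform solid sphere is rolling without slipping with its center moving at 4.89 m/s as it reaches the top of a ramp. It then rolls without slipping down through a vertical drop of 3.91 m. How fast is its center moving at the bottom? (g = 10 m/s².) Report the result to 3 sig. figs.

v ≈ 8.93 m/s

The moment of inertia is (2/5)MR², giving k ≡ I/(MR²) = 0.4.
The rolling condition ω = v/R makes the rotational term ½I(v/R)² = ½kMv², so KE_total = ½(1+k)Mv² = (7/10)Mv².
Energy conservation: (7/10)Mv₀² + Mgh = (7/10)Mv², so v² = v₀² + 2gh/(1+k).
v = √(4.89² + 2×10×3.91/1.4) = √79.77 ≈ 8.93 m/s.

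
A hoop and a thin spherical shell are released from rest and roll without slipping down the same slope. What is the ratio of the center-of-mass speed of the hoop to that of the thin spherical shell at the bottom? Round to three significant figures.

v_ratio ≈ 0.913

Each satisfies Mgh = ½(1+k)Mv² with k = I/(MR²), so v ∝ 1/√(1+k).
For the hoop k = 1; for the thin spherical shell k = 2/3.
v₁/v₂ = √((1+k₂)/(1+k₁)) = √(1.667/2) ≈ 0.913.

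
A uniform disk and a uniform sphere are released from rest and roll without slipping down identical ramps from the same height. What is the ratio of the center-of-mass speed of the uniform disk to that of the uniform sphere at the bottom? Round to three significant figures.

Each satisfies Mgh = ½(1+k)Mv² with k = I/(MR²), so v ∝ 1/√(1+k).
For the uniform disk k = 0.5; for the uniform sphere k = 0.4.
v₁/v₂ = √((1+k₂)/(1+k₁)) = √(1.4/1.5) ≈ 0.966.

v_ratio ≈ 0.966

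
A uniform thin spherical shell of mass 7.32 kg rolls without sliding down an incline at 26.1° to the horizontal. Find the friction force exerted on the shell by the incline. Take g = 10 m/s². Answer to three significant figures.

f ≈ 12.9 N

With I = (2/3)MR², the ratio k = I/(MR²) is 2/3.
Along the incline Mg sinθ − f = Ma, and torque about the center fR = Iα = kMR²(a/R) gives f = kMa.
Combining, a = g sinθ/(1+k) and f = kMa = kMg sinθ/(1+k).
f = (2/3) × 7.32 × 10 × sin26.1° / 1.667 ≈ 12.9 N.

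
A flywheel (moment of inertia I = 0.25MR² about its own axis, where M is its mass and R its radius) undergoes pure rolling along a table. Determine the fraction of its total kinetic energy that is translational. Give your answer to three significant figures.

fraction ≈ 0.800

Here I = 0.25MR², so the shape factor k = I/(MR²) = 0.25.
Since ω = v/R, the translational part is ½Mv² and the rotational part is ½I(v/R)² = ½kMv²; the total is ½(1+k)Mv².
The translational fraction is therefore 1/(1+k) = 1/1.25 ≈ 0.800.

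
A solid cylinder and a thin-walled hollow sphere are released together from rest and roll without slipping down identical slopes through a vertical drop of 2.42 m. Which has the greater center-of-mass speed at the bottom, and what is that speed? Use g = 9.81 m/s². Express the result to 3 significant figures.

the solid cylinder, at v ≈ 5.63 m/s

For rolling without slipping, Mgh = ½(1+k)Mv² where k = I/(MR²), so v = √(2gh/(1+k)).
Solid cylinder: k = 0.5, giving v = √(2×9.81×2.42/1.5) = 5.626 m/s.
Thin-walled hollow sphere: k = 2/3, giving v = √(2×9.81×2.42/1.667) = 5.337 m/s.
The smaller k wins: the solid cylinder, at ≈ 5.63 m/s.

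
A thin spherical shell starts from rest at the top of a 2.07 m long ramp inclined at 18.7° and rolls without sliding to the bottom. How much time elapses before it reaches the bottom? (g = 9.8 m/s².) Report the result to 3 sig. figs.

The moment of inertia is (2/3)MR², giving k ≡ I/(MR²) = 2/3.
Translational: Mg sinθ − f = Ma. Rotational about the CM: fR = Iα = kMRa, so f = kMa.
Hence a = g sinθ/(1+k) = 9.8×sin18.7°/1.667 = 1.885 m/s².
Starting from rest, L = ½at², so t = √(2L/a) = √(2×2.07/1.885) ≈ 1.48 s.

t ≈ 1.48 s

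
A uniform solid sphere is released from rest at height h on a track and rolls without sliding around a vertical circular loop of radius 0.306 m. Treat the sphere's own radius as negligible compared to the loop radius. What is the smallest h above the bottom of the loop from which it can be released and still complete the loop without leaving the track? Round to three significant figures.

For this body I = (2/5)MR², i.e. k = I/(MR²) = 0.4.
At the top, contact is just lost when gravity alone supplies the centripetal force: Mg = Mv_top²/r, i.e. v_top² = gr.
With ω = v/R, the kinetic energy at speed v is ½(1+k)Mv² = (7/10)Mv².
Energy conservation from release (height h) to the top (height 2r): Mgh = Mg(2r) + (7/10)M·gr.
Thus h_min = 2r + (1+k)r/2 = r(2 + 1.4/2) = 0.306 × 2.7 ≈ 0.826 m.

h_min ≈ 0.826 m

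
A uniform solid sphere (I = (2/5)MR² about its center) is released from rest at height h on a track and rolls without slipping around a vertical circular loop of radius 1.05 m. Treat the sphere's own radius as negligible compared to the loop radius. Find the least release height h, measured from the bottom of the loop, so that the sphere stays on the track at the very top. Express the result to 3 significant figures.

The moment of inertia is (2/5)MR², giving k ≡ I/(MR²) = 0.4.
At the top, contact is just lost when gravity alone supplies the centripetal force: Mg = Mv_top²/r, i.e. v_top² = gr.
With ω = v/R, the kinetic energy at speed v is ½(1+k)Mv² = (7/10)Mv².
Energy conservation from release (height h) to the top (height 2r): Mgh = Mg(2r) + (7/10)M·gr.
Thus h_min = 2r + (1+k)r/2 = r(2 + 1.4/2) = 1.05 × 2.7 ≈ 2.84 m.

h_min ≈ 2.84 m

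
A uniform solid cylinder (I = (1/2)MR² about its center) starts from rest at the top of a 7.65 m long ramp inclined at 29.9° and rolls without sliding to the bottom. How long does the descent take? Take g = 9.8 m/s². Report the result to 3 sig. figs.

For this body I = (1/2)MR², i.e. k = I/(MR²) = 0.5.
Newton's second law down the slope: Mg sinθ − f = Ma. The torque equation fR = Iα (with α = a/R) gives f = kMa.
Hence a = g sinθ/(1+k) = 9.8×sin29.9°/1.5 = 3.257 m/s².
With constant a from rest, t = √(2L/a) = √(2·7.65/3.257) ≈ 2.17 s.

t ≈ 2.17 s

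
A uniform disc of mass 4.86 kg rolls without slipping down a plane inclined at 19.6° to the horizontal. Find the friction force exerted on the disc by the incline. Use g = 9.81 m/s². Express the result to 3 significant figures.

The moment of inertia is (1/2)MR², giving k ≡ I/(MR²) = 0.5.
Translational: Mg sinθ − f = Ma. Rotational about the CM: fR = Iα = kMRa, so f = kMa.
Combining, a = g sinθ/(1+k) and f = kMa = kMg sinθ/(1+k).
f = 0.5 × 4.86 × 9.81 × sin19.6° / 1.5 ≈ 5.33 N.

f ≈ 5.33 N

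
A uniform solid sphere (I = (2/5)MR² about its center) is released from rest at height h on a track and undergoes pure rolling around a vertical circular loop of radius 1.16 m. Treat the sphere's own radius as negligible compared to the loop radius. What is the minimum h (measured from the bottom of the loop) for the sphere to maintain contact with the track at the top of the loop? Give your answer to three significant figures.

h_min ≈ 3.13 m

The moment of inertia is (2/5)MR², giving k ≡ I/(MR²) = 0.4.
At the top of the loop, the minimum-contact condition is Mg = Mv_top²/r, so v_top² = gr.
With ω = v/R, the kinetic energy at speed v is ½(1+k)Mv² = (7/10)Mv².
Energy conservation from release (height h) to the top (height 2r): Mgh = Mg(2r) + (7/10)M·gr.
Thus h_min = 2r + (1+k)r/2 = r(2 + 1.4/2) = 1.16 × 2.7 ≈ 3.13 m.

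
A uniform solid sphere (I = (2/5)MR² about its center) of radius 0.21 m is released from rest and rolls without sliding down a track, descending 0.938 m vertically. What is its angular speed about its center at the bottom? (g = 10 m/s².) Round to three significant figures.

With I = (2/5)MR², the ratio k = I/(MR²) is 0.4.
Pure rolling means v = ωR; then KE = ½Mv² + ½I(v/R)² = ½(1+k)Mv² = (7/10)Mv².
Energy conservation Mgh = ½(1+k)Mv² gives v = √(2gh/(1+k)) = √(2 × 10 × 0.938 / 1.4) = 3.661 m/s.
The angular speed follows from ω = v/R = 3.661/0.21 ≈ 17.4 rad/s.

ω ≈ 17.4 rad/s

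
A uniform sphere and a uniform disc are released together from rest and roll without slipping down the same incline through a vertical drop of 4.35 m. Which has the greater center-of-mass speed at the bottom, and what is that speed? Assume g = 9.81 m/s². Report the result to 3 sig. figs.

the uniform sphere, at v ≈ 7.81 m/s

For rolling without slipping, Mgh = ½(1+k)Mv² where k = I/(MR²), so v = √(2gh/(1+k)).
Uniform sphere: k = 0.4, giving v = √(2×9.81×4.35/1.4) = 7.808 m/s.
Uniform disc: k = 0.5, giving v = √(2×9.81×4.35/1.5) = 7.543 m/s.
The smaller k wins: the uniform sphere, at ≈ 7.81 m/s.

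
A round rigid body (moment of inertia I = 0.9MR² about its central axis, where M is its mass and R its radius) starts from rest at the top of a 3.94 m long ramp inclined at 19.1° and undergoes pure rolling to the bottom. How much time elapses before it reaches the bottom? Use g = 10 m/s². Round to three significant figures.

For this body I = 0.9MR², i.e. k = I/(MR²) = 0.9.
Translational: Mg sinθ − f = Ma. Rotational about the CM: fR = Iα = kMRa, so f = kMa.
Hence a = g sinθ/(1+k) = 10×sin19.1°/1.9 = 1.722 m/s².
With constant a from rest, t = √(2L/a) = √(2·3.94/1.722) ≈ 2.14 s.

t ≈ 2.14 s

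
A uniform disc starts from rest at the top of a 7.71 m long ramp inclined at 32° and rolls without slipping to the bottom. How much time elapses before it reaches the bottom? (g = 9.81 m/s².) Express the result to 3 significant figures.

For this body I = (1/2)MR², i.e. k = I/(MR²) = 0.5.
Along the incline Mg sinθ − f = Ma, and torque about the center fR = Iα = kMR²(a/R) gives f = kMa.
Hence a = g sinθ/(1+k) = 9.81×sin32°/1.5 = 3.466 m/s².
With constant a from rest, t = √(2L/a) = √(2·7.71/3.466) ≈ 2.11 s.

t ≈ 2.11 s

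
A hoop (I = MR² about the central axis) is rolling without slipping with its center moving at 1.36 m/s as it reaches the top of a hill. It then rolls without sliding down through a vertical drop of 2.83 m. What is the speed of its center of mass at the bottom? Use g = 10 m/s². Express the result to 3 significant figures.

Here I = MR², so the shape factor k = I/(MR²) = 1.
Rolling without slipping gives ω = v/R, so the total kinetic energy is ½Mv² + ½Iω² = ½(1+k)Mv² = Mv².
Energy conservation: Mv₀² + Mgh = Mv², so v² = v₀² + 2gh/(1+k).
v = √(1.36² + 2×10×2.83/2) = √30.15 ≈ 5.49 m/s.

v ≈ 5.49 m/s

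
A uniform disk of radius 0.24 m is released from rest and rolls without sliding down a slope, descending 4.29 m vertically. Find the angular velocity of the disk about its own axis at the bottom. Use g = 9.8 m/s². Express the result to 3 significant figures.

ω ≈ 31.2 rad/s

The moment of inertia is (1/2)MR², giving k ≡ I/(MR²) = 0.5.
Since it rolls without slipping, ω = v/R and KE = ½Mv² + ½Iω² = ½(1+k)Mv² = (3/4)Mv².
Energy conservation Mgh = ½(1+k)Mv² gives v = √(2gh/(1+k)) = √(2 × 9.8 × 4.29 / 1.5) = 7.487 m/s.
The angular speed follows from ω = v/R = 7.487/0.24 ≈ 31.2 rad/s.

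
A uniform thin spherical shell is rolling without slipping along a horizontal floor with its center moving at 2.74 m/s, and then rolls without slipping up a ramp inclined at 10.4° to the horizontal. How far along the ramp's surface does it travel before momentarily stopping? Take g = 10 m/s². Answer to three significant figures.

The moment of inertia is (2/3)MR², giving k ≡ I/(MR²) = 2/3.
Pure rolling means v = ωR; then KE = ½Mv² + ½I(v/R)² = ½(1+k)Mv² = (5/6)Mv².
Setting this equal to Mgh gives the vertical rise h = (1+k)v₀²/(2g) = 1.667×2.74²/(2×10) = 0.6256 m.
The distance along the slope is d = h/sinθ = 0.6256/sin10.4° ≈ 3.47 m.

d ≈ 3.47 m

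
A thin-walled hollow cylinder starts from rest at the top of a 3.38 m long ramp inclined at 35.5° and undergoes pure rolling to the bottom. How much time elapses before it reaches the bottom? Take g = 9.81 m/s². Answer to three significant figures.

Here I = MR², so the shape factor k = I/(MR²) = 1.
Along the incline Mg sinθ − f = Ma, and torque about the center fR = Iα = kMR²(a/R) gives f = kMa.
Hence a = g sinθ/(1+k) = 9.81×sin35.5°/2 = 2.848 m/s².
Starting from rest, L = ½at², so t = √(2L/a) = √(2×3.38/2.848) ≈ 1.54 s.

t ≈ 1.54 s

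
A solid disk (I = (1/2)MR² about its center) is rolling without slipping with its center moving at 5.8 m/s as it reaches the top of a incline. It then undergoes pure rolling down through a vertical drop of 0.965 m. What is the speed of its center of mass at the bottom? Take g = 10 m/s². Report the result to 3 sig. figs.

v ≈ 6.82 m/s

With I = (1/2)MR², the ratio k = I/(MR²) is 0.5.
Rolling without slipping gives ω = v/R, so the total kinetic energy is ½Mv² + ½Iω² = ½(1+k)Mv² = (3/4)Mv².
Conserving energy between top and bottom: (3/4)Mv² = (3/4)Mv₀² + Mgh, hence v² = v₀² + 2gh/(1+k).
v = √(5.8² + 2×10×0.965/1.5) = √46.51 ≈ 6.82 m/s.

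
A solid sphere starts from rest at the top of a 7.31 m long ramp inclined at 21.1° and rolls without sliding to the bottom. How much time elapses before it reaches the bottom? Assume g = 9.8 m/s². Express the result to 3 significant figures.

t ≈ 2.41 s

Here I = (2/5)MR², so the shape factor k = I/(MR²) = 0.4.
Along the incline Mg sinθ − f = Ma, and torque about the center fR = Iα = kMR²(a/R) gives f = kMa.
Hence a = g sinθ/(1+k) = 9.8×sin21.1°/1.4 = 2.52 m/s².
Starting from rest, L = ½at², so t = √(2L/a) = √(2×7.31/2.52) ≈ 2.41 s.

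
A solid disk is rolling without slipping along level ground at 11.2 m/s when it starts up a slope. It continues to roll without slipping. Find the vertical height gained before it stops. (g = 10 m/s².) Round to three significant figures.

h ≈ 9.41 m

Here I = (1/2)MR², so the shape factor k = I/(MR²) = 0.5.
Pure rolling means v = ωR; then KE = ½Mv² + ½I(v/R)² = ½(1+k)Mv² = (3/4)Mv².
All of this converts to potential energy at the highest point: (3/4)Mv₀² = Mgh.
Thus h = (1+k)v₀²/(2g) = 1.5 × 11.2² / (2 × 10) ≈ 9.41 m.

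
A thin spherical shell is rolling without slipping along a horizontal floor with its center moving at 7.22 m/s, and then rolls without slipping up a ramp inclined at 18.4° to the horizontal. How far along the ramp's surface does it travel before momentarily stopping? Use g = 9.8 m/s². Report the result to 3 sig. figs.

The moment of inertia is (2/3)MR², giving k ≡ I/(MR²) = 2/3.
Pure rolling means v = ωR; then KE = ½Mv² + ½I(v/R)² = ½(1+k)Mv² = (5/6)Mv².
Setting this equal to Mgh gives the vertical rise h = (1+k)v₀²/(2g) = 1.667×7.22²/(2×9.8) = 4.433 m.
The distance along the slope is d = h/sinθ = 4.433/sin18.4° ≈ 14.0 m.

d ≈ 14.0 m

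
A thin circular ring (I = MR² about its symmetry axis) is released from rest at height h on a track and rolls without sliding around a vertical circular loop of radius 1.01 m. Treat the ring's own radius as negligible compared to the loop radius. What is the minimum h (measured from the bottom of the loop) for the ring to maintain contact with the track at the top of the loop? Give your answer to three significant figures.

h_min ≈ 3.03 m

For this body I = MR², i.e. k = I/(MR²) = 1.
At the top of the loop, the minimum-contact condition is Mg = Mv_top²/r, so v_top² = gr.
With ω = v/R, the kinetic energy at speed v is ½(1+k)Mv² = Mv².
Energy conservation from release (height h) to the top (height 2r): Mgh = Mg(2r) + M·gr.
Thus h_min = 2r + (1+k)r/2 = r(2 + 2/2) = 1.01 × 3 ≈ 3.03 m.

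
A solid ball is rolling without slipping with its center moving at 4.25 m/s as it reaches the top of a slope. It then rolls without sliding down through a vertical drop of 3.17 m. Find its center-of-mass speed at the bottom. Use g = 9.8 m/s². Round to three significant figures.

v ≈ 7.90 m/s

The moment of inertia is (2/5)MR², giving k ≡ I/(MR²) = 0.4.
Pure rolling means v = ωR; then KE = ½Mv² + ½I(v/R)² = ½(1+k)Mv² = (7/10)Mv².
Conserving energy between top and bottom: (7/10)Mv² = (7/10)Mv₀² + Mgh, hence v² = v₀² + 2gh/(1+k).
v = √(4.25² + 2×9.8×3.17/1.4) = √62.44 ≈ 7.90 m/s.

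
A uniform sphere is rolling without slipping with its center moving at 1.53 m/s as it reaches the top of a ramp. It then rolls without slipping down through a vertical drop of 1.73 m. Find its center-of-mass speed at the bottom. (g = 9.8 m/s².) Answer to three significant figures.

The moment of inertia is (2/5)MR², giving k ≡ I/(MR²) = 0.4.
Pure rolling means v = ωR; then KE = ½Mv² + ½I(v/R)² = ½(1+k)Mv² = (7/10)Mv².
Conserving energy between top and bottom: (7/10)Mv² = (7/10)Mv₀² + Mgh, hence v² = v₀² + 2gh/(1+k).
v = √(1.53² + 2×9.8×1.73/1.4) = √26.56 ≈ 5.15 m/s.

v ≈ 5.15 m/s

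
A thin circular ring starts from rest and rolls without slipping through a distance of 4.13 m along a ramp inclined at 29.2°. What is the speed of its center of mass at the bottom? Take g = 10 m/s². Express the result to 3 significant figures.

v ≈ 4.49 m/s

With I = MR², the ratio k = I/(MR²) is 1.
Since it rolls without slipping, ω = v/R and KE = ½Mv² + ½Iω² = ½(1+k)Mv² = Mv².
The vertical drop is h = L sinθ = 4.13 × sin29.2° = 2.015 m.
Energy conservation: Mgh = Mv², so v = √(2gh/(1+k)) = √(2 × 10 × 2.015 / 2) ≈ 4.49 m/s.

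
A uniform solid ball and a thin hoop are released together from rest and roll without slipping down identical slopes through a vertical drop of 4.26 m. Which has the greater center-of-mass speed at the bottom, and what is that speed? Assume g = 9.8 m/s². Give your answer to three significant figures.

For rolling without slipping, Mgh = ½(1+k)Mv² where k = I/(MR²), so v = √(2gh/(1+k)).
Uniform solid ball: k = 0.4, giving v = √(2×9.8×4.26/1.4) = 7.723 m/s.
Thin hoop: k = 1, giving v = √(2×9.8×4.26/2) = 6.461 m/s.
The smaller k wins: the uniform solid ball, at ≈ 7.72 m/s.

the uniform solid ball, at v ≈ 7.72 m/s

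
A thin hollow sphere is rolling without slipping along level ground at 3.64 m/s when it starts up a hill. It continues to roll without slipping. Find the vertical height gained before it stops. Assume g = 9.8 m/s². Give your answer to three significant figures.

h ≈ 1.13 m

Here I = (2/3)MR², so the shape factor k = I/(MR²) = 2/3.
Rolling without slipping gives ω = v/R, so the total kinetic energy is ½Mv² + ½Iω² = ½(1+k)Mv² = (5/6)Mv².
All of this converts to potential energy at the highest point: (5/6)Mv₀² = Mgh.
Thus h = (1+k)v₀²/(2g) = 1.667 × 3.64² / (2 × 9.8) ≈ 1.13 m.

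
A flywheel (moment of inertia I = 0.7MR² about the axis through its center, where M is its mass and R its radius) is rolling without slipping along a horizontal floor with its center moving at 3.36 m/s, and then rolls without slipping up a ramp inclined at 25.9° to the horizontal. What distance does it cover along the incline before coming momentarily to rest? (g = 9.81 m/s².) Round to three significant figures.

With I = 0.7MR², the ratio k = I/(MR²) is 0.7.
The rolling condition ω = v/R makes the rotational term ½I(v/R)² = ½kMv², so KE_total = ½(1+k)Mv² = (17/20)Mv².
Setting this equal to Mgh gives the vertical rise h = (1+k)v₀²/(2g) = 1.7×3.36²/(2×9.81) = 0.9782 m.
The distance along the slope is d = h/sinθ = 0.9782/sin25.9° ≈ 2.24 m.

d ≈ 2.24 m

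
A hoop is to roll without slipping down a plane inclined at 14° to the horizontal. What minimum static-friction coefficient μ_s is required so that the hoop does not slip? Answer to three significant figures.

μ_min ≈ 0.125

The moment of inertia is MR², giving k ≡ I/(MR²) = 1.
Newton's second law down the slope: Mg sinθ − f = Ma. The torque equation fR = Iα (with α = a/R) gives f = kMa.
These give a = g sinθ/(1+k) and the required friction f = kMg sinθ/(1+k).
With N = Mg cosθ, the no-slip condition f ≤ μN gives μ_min = f/N = k tanθ/(1+k).
μ_min = 1 × tan14° / 2 ≈ 0.125.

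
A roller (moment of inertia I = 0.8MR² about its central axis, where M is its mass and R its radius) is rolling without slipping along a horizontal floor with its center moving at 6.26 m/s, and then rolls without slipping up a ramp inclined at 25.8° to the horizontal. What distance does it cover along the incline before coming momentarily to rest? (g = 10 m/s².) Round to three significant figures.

The moment of inertia is 0.8MR², giving k ≡ I/(MR²) = 0.8.
The rolling condition ω = v/R makes the rotational term ½I(v/R)² = ½kMv², so KE_total = ½(1+k)Mv² = (9/10)Mv².
Setting this equal to Mgh gives the vertical rise h = (1+k)v₀²/(2g) = 1.8×6.26²/(2×10) = 3.527 m.
The distance along the slope is d = h/sinθ = 3.527/sin25.8° ≈ 8.10 m.

d ≈ 8.10 m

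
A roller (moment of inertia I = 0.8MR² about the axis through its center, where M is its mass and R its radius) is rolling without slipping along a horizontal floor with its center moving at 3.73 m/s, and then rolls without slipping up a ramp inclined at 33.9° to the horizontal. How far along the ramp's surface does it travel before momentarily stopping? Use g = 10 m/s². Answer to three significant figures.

d ≈ 2.25 m

For this body I = 0.8MR², i.e. k = I/(MR²) = 0.8.
Since it rolls without slipping, ω = v/R and KE = ½Mv² + ½Iω² = ½(1+k)Mv² = (9/10)Mv².
Setting this equal to Mgh gives the vertical rise h = (1+k)v₀²/(2g) = 1.8×3.73²/(2×10) = 1.252 m.
The distance along the slope is d = h/sinθ = 1.252/sin33.9° ≈ 2.25 m.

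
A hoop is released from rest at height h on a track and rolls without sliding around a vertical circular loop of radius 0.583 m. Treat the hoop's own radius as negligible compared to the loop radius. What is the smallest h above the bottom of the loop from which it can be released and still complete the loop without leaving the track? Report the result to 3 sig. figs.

For this body I = MR², i.e. k = I/(MR²) = 1.
At the top, contact is just lost when gravity alone supplies the centripetal force: Mg = Mv_top²/r, i.e. v_top² = gr.
With ω = v/R, the kinetic energy at speed v is ½(1+k)Mv² = Mv².
Energy conservation from release (height h) to the top (height 2r): Mgh = Mg(2r) + M·gr.
Thus h_min = 2r + (1+k)r/2 = r(2 + 2/2) = 0.583 × 3 ≈ 1.75 m.

h_min ≈ 1.75 m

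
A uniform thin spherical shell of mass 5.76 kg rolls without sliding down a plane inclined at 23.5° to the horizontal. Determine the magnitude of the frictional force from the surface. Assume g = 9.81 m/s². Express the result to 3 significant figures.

For this body I = (2/3)MR², i.e. k = I/(MR²) = 2/3.
Translational: Mg sinθ − f = Ma. Rotational about the CM: fR = Iα = kMRa, so f = kMa.
Combining, a = g sinθ/(1+k) and f = kMa = kMg sinθ/(1+k).
f = (2/3) × 5.76 × 9.81 × sin23.5° / 1.667 ≈ 9.01 N.

f ≈ 9.01 N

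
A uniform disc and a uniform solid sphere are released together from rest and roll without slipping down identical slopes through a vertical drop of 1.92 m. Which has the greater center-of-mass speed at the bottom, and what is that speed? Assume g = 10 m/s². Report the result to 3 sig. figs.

the uniform solid sphere, at v ≈ 5.24 m/s

For rolling without slipping, Mgh = ½(1+k)Mv² where k = I/(MR²), so v = √(2gh/(1+k)).
Uniform disc: k = 0.5, giving v = √(2×10×1.92/1.5) = 5.06 m/s.
Uniform solid sphere: k = 0.4, giving v = √(2×10×1.92/1.4) = 5.237 m/s.
The smaller k wins: the uniform solid sphere, at ≈ 5.24 m/s.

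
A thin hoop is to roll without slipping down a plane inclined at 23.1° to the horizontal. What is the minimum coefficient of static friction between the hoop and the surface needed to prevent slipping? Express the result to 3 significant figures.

With I = MR², the ratio k = I/(MR²) is 1.
Along the incline Mg sinθ − f = Ma, and torque about the center fR = Iα = kMR²(a/R) gives f = kMa.
These give a = g sinθ/(1+k) and the required friction f = kMg sinθ/(1+k).
The normal force is N = Mg cosθ, so μ_min = f/N = k tanθ/(1+k).
μ_min = 1 × tan23.1° / 2 ≈ 0.213.

μ_min ≈ 0.213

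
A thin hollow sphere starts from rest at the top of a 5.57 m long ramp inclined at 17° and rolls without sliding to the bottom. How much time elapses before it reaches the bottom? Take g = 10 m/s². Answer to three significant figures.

t ≈ 2.52 s

The moment of inertia is (2/3)MR², giving k ≡ I/(MR²) = 2/3.
Newton's second law down the slope: Mg sinθ − f = Ma. The torque equation fR = Iα (with α = a/R) gives f = kMa.
Hence a = g sinθ/(1+k) = 10×sin17°/1.667 = 1.754 m/s².
With constant a from rest, t = √(2L/a) = √(2·5.57/1.754) ≈ 2.52 s.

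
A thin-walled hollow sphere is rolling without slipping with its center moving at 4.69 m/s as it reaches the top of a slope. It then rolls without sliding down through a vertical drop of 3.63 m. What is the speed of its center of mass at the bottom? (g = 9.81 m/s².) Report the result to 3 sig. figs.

v ≈ 8.05 m/s

Here I = (2/3)MR², so the shape factor k = I/(MR²) = 2/3.
Rolling without slipping gives ω = v/R, so the total kinetic energy is ½Mv² + ½Iω² = ½(1+k)Mv² = (5/6)Mv².
Energy conservation: (5/6)Mv₀² + Mgh = (5/6)Mv², so v² = v₀² + 2gh/(1+k).
v = √(4.69² + 2×9.81×3.63/1.667) = √64.73 ≈ 8.05 m/s.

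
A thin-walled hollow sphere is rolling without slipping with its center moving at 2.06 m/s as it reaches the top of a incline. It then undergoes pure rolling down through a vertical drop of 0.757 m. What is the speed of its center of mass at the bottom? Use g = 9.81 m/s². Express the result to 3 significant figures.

v ≈ 3.63 m/s

With I = (2/3)MR², the ratio k = I/(MR²) is 2/3.
Rolling without slipping gives ω = v/R, so the total kinetic energy is ½Mv² + ½Iω² = ½(1+k)Mv² = (5/6)Mv².
Energy conservation: (5/6)Mv₀² + Mgh = (5/6)Mv², so v² = v₀² + 2gh/(1+k).
v = √(2.06² + 2×9.81×0.757/1.667) = √13.16 ≈ 3.63 m/s.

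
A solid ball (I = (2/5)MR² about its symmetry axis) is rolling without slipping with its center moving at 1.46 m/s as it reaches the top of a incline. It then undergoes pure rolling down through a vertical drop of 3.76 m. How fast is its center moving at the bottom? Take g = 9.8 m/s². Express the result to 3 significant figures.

For this body I = (2/5)MR², i.e. k = I/(MR²) = 0.4.
Pure rolling means v = ωR; then KE = ½Mv² + ½I(v/R)² = ½(1+k)Mv² = (7/10)Mv².
Energy conservation: (7/10)Mv₀² + Mgh = (7/10)Mv², so v² = v₀² + 2gh/(1+k).
v = √(1.46² + 2×9.8×3.76/1.4) = √54.77 ≈ 7.40 m/s.

v ≈ 7.40 m/s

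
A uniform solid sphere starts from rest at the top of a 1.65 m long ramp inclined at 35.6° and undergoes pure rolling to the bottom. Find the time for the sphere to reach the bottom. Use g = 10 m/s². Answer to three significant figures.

t ≈ 0.891 s

Here I = (2/5)MR², so the shape factor k = I/(MR²) = 0.4.
Translational: Mg sinθ − f = Ma. Rotational about the CM: fR = Iα = kMRa, so f = kMa.
Hence a = g sinθ/(1+k) = 10×sin35.6°/1.4 = 4.158 m/s².
Starting from rest, L = ½at², so t = √(2L/a) = √(2×1.65/4.158) ≈ 0.891 s.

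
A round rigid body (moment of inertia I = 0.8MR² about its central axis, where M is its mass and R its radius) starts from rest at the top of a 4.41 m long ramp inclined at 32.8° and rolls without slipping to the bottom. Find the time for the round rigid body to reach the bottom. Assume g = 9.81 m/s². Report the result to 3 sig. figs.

For this body I = 0.8MR², i.e. k = I/(MR²) = 0.8.
Translational: Mg sinθ − f = Ma. Rotational about the CM: fR = Iα = kMRa, so f = kMa.
Hence a = g sinθ/(1+k) = 9.81×sin32.8°/1.8 = 2.952 m/s².
With constant a from rest, t = √(2L/a) = √(2·4.41/2.952) ≈ 1.73 s.

t ≈ 1.73 s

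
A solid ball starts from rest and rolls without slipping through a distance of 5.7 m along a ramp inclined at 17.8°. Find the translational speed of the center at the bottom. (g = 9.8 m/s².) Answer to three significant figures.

v ≈ 4.94 m/s

With I = (2/5)MR², the ratio k = I/(MR²) is 0.4.
Since it rolls without slipping, ω = v/R and KE = ½Mv² + ½Iω² = ½(1+k)Mv² = (7/10)Mv².
The vertical drop is h = L sinθ = 5.7 × sin17.8° = 1.742 m.
Energy conservation: Mgh = (7/10)Mv², so v = √(2gh/(1+k)) = √(2 × 9.8 × 1.742 / 1.4) ≈ 4.94 m/s.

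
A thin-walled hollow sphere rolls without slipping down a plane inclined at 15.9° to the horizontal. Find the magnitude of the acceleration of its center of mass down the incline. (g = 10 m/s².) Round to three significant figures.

Here I = (2/3)MR², so the shape factor k = I/(MR²) = 2/3.
Translational: Mg sinθ − f = Ma. Rotational about the CM: fR = Iα = kMRa, so f = kMa.
Eliminating f: Mg sinθ = (1+k)Ma, so a = g sinθ/(1+k) = 10 × sin15.9° / 1.667 ≈ 1.64 m/s².

a ≈ 1.64 m/s²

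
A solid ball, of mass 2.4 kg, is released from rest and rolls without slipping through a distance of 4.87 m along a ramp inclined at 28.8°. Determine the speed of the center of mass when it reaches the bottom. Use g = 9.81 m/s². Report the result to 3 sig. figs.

Here I = (2/5)MR², so the shape factor k = I/(MR²) = 0.4.
Pure rolling means v = ωR; then KE = ½Mv² + ½I(v/R)² = ½(1+k)Mv² = (7/10)Mv².
The vertical drop is h = L sinθ = 4.87 × sin28.8° = 2.346 m.
Setting Mgh = (7/10)Mv² gives v = √(2gh/(1+k)) = √(2·9.81·2.346/1.4) ≈ 5.73 m/s.

v ≈ 5.73 m/s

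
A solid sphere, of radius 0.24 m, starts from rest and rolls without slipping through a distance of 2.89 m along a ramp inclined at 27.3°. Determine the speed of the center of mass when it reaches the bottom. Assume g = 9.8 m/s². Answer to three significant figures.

For this body I = (2/5)MR², i.e. k = I/(MR²) = 0.4.
Since it rolls without slipping, ω = v/R and KE = ½Mv² + ½Iω² = ½(1+k)Mv² = (7/10)Mv².
The vertical drop is h = L sinθ = 2.89 × sin27.3° = 1.325 m.
Setting Mgh = (7/10)Mv² gives v = √(2gh/(1+k)) = √(2·9.8·1.325/1.4) ≈ 4.31 m/s.

v ≈ 4.31 m/s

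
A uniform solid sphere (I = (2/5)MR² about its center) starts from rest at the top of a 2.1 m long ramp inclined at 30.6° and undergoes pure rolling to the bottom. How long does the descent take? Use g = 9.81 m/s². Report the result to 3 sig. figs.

t ≈ 1.09 s

Here I = (2/5)MR², so the shape factor k = I/(MR²) = 0.4.
Translational: Mg sinθ − f = Ma. Rotational about the CM: fR = Iα = kMRa, so f = kMa.
Hence a = g sinθ/(1+k) = 9.81×sin30.6°/1.4 = 3.567 m/s².
With constant a from rest, t = √(2L/a) = √(2·2.1/3.567) ≈ 1.09 s.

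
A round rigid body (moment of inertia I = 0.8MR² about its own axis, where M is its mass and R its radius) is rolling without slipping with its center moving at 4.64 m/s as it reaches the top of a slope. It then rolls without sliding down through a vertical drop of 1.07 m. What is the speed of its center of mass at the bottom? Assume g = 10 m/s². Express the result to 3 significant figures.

v ≈ 5.78 m/s

For this body I = 0.8MR², i.e. k = I/(MR²) = 0.8.
The rolling condition ω = v/R makes the rotational term ½I(v/R)² = ½kMv², so KE_total = ½(1+k)Mv² = (9/10)Mv².
Energy conservation: (9/10)Mv₀² + Mgh = (9/10)Mv², so v² = v₀² + 2gh/(1+k).
v = √(4.64² + 2×10×1.07/1.8) = √33.42 ≈ 5.78 m/s.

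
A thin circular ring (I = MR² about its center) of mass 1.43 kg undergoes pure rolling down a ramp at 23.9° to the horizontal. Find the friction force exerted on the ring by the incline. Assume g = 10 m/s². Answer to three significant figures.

f ≈ 2.90 N

For this body I = MR², i.e. k = I/(MR²) = 1.
Newton's second law down the slope: Mg sinθ − f = Ma. The torque equation fR = Iα (with α = a/R) gives f = kMa.
Combining, a = g sinθ/(1+k) and f = kMa = kMg sinθ/(1+k).
f = 1 × 1.43 × 10 × sin23.9° / 2 ≈ 2.90 N.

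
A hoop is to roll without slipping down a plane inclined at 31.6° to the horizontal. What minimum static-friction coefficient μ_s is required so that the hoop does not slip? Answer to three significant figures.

μ_min ≈ 0.308

Here I = MR², so the shape factor k = I/(MR²) = 1.
Newton's second law down the slope: Mg sinθ − f = Ma. The torque equation fR = Iα (with α = a/R) gives f = kMa.
These give a = g sinθ/(1+k) and the required friction f = kMg sinθ/(1+k).
With N = Mg cosθ, the no-slip condition f ≤ μN gives μ_min = f/N = k tanθ/(1+k).
μ_min = 1 × tan31.6° / 2 ≈ 0.308.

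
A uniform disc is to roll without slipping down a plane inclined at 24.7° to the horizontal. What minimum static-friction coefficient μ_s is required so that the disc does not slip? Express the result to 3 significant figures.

μ_min ≈ 0.153

For this body I = (1/2)MR², i.e. k = I/(MR²) = 0.5.
Newton's second law down the slope: Mg sinθ − f = Ma. The torque equation fR = Iα (with α = a/R) gives f = kMa.
These give a = g sinθ/(1+k) and the required friction f = kMg sinθ/(1+k).
With N = Mg cosθ, the no-slip condition f ≤ μN gives μ_min = f/N = k tanθ/(1+k).
μ_min = 0.5 × tan24.7° / 1.5 ≈ 0.153.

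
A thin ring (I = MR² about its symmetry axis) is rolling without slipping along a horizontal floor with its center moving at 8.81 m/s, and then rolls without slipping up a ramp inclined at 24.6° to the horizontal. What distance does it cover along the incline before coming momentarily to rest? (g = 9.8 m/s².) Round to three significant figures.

Here I = MR², so the shape factor k = I/(MR²) = 1.
Since it rolls without slipping, ω = v/R and KE = ½Mv² + ½Iω² = ½(1+k)Mv² = Mv².
Setting this equal to Mgh gives the vertical rise h = (1+k)v₀²/(2g) = 2×8.81²/(2×9.8) = 7.92 m.
Along the incline, d = h/sinθ = 7.92/sin24.6° ≈ 19.0 m.

d ≈ 19.0 m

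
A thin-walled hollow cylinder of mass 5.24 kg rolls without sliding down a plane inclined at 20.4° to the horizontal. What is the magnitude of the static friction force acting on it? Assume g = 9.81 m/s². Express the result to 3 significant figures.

f ≈ 8.96 N

For this body I = MR², i.e. k = I/(MR²) = 1.
Newton's second law down the slope: Mg sinθ − f = Ma. The torque equation fR = Iα (with α = a/R) gives f = kMa.
Combining, a = g sinθ/(1+k) and f = kMa = kMg sinθ/(1+k).
f = 1 × 5.24 × 9.81 × sin20.4° / 2 ≈ 8.96 N.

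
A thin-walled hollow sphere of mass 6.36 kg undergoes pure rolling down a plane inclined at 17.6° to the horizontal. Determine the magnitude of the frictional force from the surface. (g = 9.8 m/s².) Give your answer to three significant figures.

Here I = (2/3)MR², so the shape factor k = I/(MR²) = 2/3.
Translational: Mg sinθ − f = Ma. Rotational about the CM: fR = Iα = kMRa, so f = kMa.
Combining, a = g sinθ/(1+k) and f = kMa = kMg sinθ/(1+k).
f = (2/3) × 6.36 × 9.8 × sin17.6° / 1.667 ≈ 7.54 N.

f ≈ 7.54 N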